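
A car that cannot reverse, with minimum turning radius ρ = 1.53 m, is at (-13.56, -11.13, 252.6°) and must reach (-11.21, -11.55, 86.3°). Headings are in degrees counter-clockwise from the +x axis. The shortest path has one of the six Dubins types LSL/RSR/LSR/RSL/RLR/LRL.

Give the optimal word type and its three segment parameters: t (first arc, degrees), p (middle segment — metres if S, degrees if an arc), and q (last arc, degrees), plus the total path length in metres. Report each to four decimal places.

RLR: t = 20.5303°, p = 235.1275°, q = 20.8972°, L = 7.3850 m

Let ψ = atan2(Δy, Δx) = atan2(-0.42, 2.35) = -10.1331° be the start→goal bearing.
Normalize: d = |goal − start| / ρ = 2.387237/1.53 = 1.560286, α = (θ_start − ψ) mod 360° = 262.7331° = 4.585558 rad, β = (θ_goal − ψ) mod 360° = 96.4331° = 1.683075 rad.
Common terms: sin α = -0.991968, cos α = -0.126491, sin β = 0.993703, cos β = -0.112043, cos(α−β) = -0.971549, d² = 2.434491. Work in radians in the unit-radius frame; every candidate has L = ρ·(t + p + q).
LSL: p² = 2 + d² − 2cos(α−β) + 2d(sin α − sin β) = 0.181162; p = √p² = 0.425631; φ = atan2(cos β − cos α, d + sin α − sin β) = 3.107641 rad; t = (φ − α) mod 2π = 4.805268 rad, q = (β − φ) mod 2π = 4.858620 rad → L = 1.53·(4.805268 + 0.425631 + 4.858620) = 1.53·10.089519 = 15.436964 m
RSR: p² = 2 + d² − 2cos(α−β) + 2d(sin β − sin α) = 12.574017; p = √p² = 3.545986; φ = atan2(cos α − cos β, d − sin α + sin β) = -0.004075 rad; t = (α − φ) mod 2π = 4.589632 rad, q = (φ − β) mod 2π = 4.596035 rad → L = 1.53·(4.589632 + 3.545986 + 4.596035) = 1.53·12.731654 = 19.479430 m
LSR: p² = d² − 2 + 2cos(α−β) + 2d(sin α + sin β) = -1.503191 < 0 → infeasible
RSL: p² = d² − 2 + 2cos(α−β) − 2d(sin α + sin β) = -1.514023 < 0 → infeasible
RLR: c = (6 − d² + 2cos(α−β) + 2d(sin α − sin β))/8 = -0.571752; p = 2π − arccos c = 4.103749 rad; φ = atan2(cos α − cos β, d − sin α + sin β) = -0.004075 rad; t = (α − φ + p/2) mod 2π = 0.358322 rad, q = (α − β − t + p) mod 2π = 0.364725 rad → L = 1.53·(0.358322 + 4.103749 + 0.364725) = 1.53·4.826795 = 7.384997 m
LRL: c = (6 − d² + 2cos(α−β) − 2d(sin α − sin β))/8 = 0.977355; p = 2π − arccos c = 6.069966 rad; φ = atan2(cos β − cos α, d + sin α − sin β) = 3.107641 rad; t = (φ − α + p/2) mod 2π = 1.557066 rad, q = (β − α − t + p) mod 2π = 1.610418 rad → L = 1.53·(1.557066 + 6.069966 + 1.610418) = 1.53·9.237450 = 14.133298 m
Shortest: RLR with L = 7.384997 m ≈ 7.3850 m
Convert RLR to answer units (arcs ×180/π): t = 0.358322·180/π = 20.5303°, p = 4.103749·180/π = 235.1275°, q = 0.364725·180/π = 20.8972°, L = 7.3850 m.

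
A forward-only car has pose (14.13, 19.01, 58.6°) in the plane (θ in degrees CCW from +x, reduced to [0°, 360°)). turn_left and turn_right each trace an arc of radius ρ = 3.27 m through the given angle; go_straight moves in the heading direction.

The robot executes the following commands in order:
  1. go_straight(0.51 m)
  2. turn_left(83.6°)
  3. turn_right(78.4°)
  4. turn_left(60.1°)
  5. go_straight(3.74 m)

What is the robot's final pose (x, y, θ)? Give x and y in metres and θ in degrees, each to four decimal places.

(10.3731, 34.1321, 123.9000°)

set_pose: (x, y, θ) = (14.1300, 19.0100, 58.6000°), ρ = 3.27
go_straight(0.51): x += 0.51·cos θ, y += 0.51·sin θ → (14.3957, 19.4453, 58.6000°)
turn_left(83.6°): centre at ρ to the left, rotate +83.6° → (13.6088, 23.7328, 142.2000°)
turn_right(78.4°): centre at ρ to the right, rotate −78.4° → (12.6790, 27.7604, 63.8000°)
turn_left(60.1°): centre at ρ to the left, rotate +60.1° → (12.4591, 31.0279, 123.9000°)
go_straight(3.74): x += 3.74·cos θ, y += 3.74·sin θ → (10.3731, 34.1321, 123.9000°)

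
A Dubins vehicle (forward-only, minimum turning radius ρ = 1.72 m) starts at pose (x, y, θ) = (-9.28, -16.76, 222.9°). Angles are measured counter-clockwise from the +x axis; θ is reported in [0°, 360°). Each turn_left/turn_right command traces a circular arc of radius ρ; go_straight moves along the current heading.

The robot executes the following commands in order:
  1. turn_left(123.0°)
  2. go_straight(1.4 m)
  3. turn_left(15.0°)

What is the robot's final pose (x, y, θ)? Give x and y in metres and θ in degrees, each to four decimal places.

(-6.7243, -20.0808, 0.9000°)

set_pose: (x, y, θ) = (-9.2800, -16.7600, 222.9000°), ρ = 1.72
turn_left(123.0°): centre at ρ to the left, rotate +123.0° → (-8.5282, -19.6882, 345.9000°)
go_straight(1.4): x += 1.4·cos θ, y += 1.4·sin θ → (-7.1704, -20.0292, 345.9000°)
turn_left(15.0°): centre at ρ to the left, rotate +15.0° → (-6.7243, -20.0808, 360.9000° ≡ 0.9000°)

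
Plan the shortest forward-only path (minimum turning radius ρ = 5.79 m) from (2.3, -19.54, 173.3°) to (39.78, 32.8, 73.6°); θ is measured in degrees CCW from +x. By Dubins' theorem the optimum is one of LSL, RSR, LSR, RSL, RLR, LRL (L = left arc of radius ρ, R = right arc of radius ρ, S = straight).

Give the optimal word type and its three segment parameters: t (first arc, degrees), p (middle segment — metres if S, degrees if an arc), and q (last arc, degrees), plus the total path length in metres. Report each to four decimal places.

RSL: t = 127.8695°, p = 56.2855 m, q = 28.1695°, L = 72.0539 m

Let ψ = atan2(Δy, Δx) = atan2(52.34, 37.48) = 54.3940° be the start→goal bearing.
Normalize: d = |goal − start| / ρ = 64.375663/5.79 = 11.118422, α = (θ_start − ψ) mod 360° = 118.9060° = 2.075301 rad, β = (θ_goal − ψ) mod 360° = 19.2060° = 0.335207 rad.
Common terms: sin α = 0.875414, cos α = -0.483373, sin β = 0.328965, cos β = 0.944342, cos(α−β) = -0.168489, d² = 123.619307. Work in radians in the unit-radius frame; every candidate has L = ρ·(t + p + q).
LSL: p² = 2 + d² − 2cos(α−β) + 2d(sin α − sin β) = 138.107593; p = √p² = 11.751919; φ = atan2(cos β − cos α, d + sin α − sin β) = 0.121789 rad; t = (φ − α) mod 2π = 4.329673 rad, q = (β − φ) mod 2π = 0.213419 rad → L = 5.79·(4.329673 + 11.751919 + 0.213419) = 5.79·16.295011 = 94.348112 m
RSR: p² = 2 + d² − 2cos(α−β) + 2d(sin β − sin α) = 113.804978; p = √p² = 10.667942; φ = atan2(cos α − cos β, d − sin α + sin β) = -0.134235 rad; t = (α − φ) mod 2π = 2.209536 rad, q = (φ − β) mod 2π = 5.813743 rad → L = 5.79·(2.209536 + 10.667942 + 5.813743) = 5.79·18.691220 = 108.222165 m
LSR: p² = d² − 2 + 2cos(α−β) + 2d(sin α + sin β) = 148.063919; p = √p² = 12.168152; φ = atan2(−cos α − cos β, d + sin α + sin β) − atan2(−2, p) = 0.125517 rad; t = (φ − α) mod 2π = 4.333401 rad, q = (φ − β) mod 2π = 6.073495 rad → L = 5.79·(4.333401 + 12.168152 + 6.073495) = 5.79·22.575048 = 130.709526 m
RSL: p² = d² − 2 + 2cos(α−β) − 2d(sin α + sin β) = 94.500737; p = √p² = 9.721149; φ = atan2(cos α + cos β, d − sin α − sin β) − atan2(2, p) = -0.156443 rad; t = (α − φ) mod 2π = 2.231743 rad, q = (β − φ) mod 2π = 0.491650 rad → L = 5.79·(2.231743 + 9.721149 + 0.491650) = 5.79·12.444542 = 72.053899 m
RLR: c = (6 − d² + 2cos(α−β) + 2d(sin α − sin β))/8 = -13.225622, |c| > 1 → infeasible
LRL: c = (6 − d² + 2cos(α−β) − 2d(sin α − sin β))/8 = -16.263449, |c| > 1 → infeasible
Shortest: RSL with L = 72.053899 m ≈ 72.0539 m
Convert RSL to answer units (arcs ×180/π): t = 2.231743·180/π = 127.8695°, p = ρ·p = 5.79·9.721149 = 56.2855 m, q = 0.491650·180/π = 28.1695°, L = 72.0539 m.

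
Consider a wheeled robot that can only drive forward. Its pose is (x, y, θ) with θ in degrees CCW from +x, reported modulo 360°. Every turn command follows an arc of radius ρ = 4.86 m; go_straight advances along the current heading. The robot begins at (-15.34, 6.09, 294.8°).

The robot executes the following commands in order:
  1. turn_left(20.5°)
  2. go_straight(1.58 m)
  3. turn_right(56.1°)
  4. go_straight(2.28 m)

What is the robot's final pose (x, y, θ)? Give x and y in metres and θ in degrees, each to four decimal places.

(-12.2954, -3.0421, 259.2000°)

set_pose: (x, y, θ) = (-15.3400, 6.0900, 294.8000°), ρ = 4.86
turn_left(20.5°): centre at ρ to the left, rotate +20.5° → (-14.3467, 4.6741, 315.3000°)
go_straight(1.58): x += 1.58·cos θ, y += 1.58·sin θ → (-13.2236, 3.5627, 315.3000°)
turn_right(56.1°): centre at ρ to the right, rotate −56.1° → (-11.8682, -0.8025, 259.2000°)
go_straight(2.28): x += 2.28·cos θ, y += 2.28·sin θ → (-12.2954, -3.0421, 259.2000°)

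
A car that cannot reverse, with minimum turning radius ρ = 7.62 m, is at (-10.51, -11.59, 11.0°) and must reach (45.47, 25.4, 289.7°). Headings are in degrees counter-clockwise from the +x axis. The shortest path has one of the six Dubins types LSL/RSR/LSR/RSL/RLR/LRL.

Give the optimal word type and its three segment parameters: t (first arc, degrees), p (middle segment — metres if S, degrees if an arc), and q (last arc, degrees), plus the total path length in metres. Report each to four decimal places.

LSR: t = 32.6937°, p = 54.9513 m, q = 113.9937°, L = 74.4598 m

Let ψ = atan2(Δy, Δx) = atan2(36.99, 55.98) = 33.4556° be the start→goal bearing.
Normalize: d = |goal − start| / ρ = 67.097098/7.62 = 8.805393, α = (θ_start − ψ) mod 360° = 337.5444° = 5.891261 rad, β = (θ_goal − ψ) mod 360° = 256.2444° = 4.472308 rad.
Common terms: sin α = -0.381967, cos α = 0.924176, sin β = -0.971319, cos β = -0.237781, cos(α−β) = 0.151261, d² = 77.534953. Work in radians in the unit-radius frame; every candidate has L = ρ·(t + p + q).
LSL: p² = 2 + d² − 2cos(α−β) + 2d(sin α − sin β) = 89.611374; p = √p² = 9.466328; φ = atan2(cos β − cos α, d + sin α − sin β) = -0.123057 rad; t = (φ − α) mod 2π = 0.268868 rad, q = (β − φ) mod 2π = 4.595365 rad → L = 7.62·(0.268868 + 9.466328 + 4.595365) = 7.62·14.330561 = 109.198875 m
RSR: p² = 2 + d² − 2cos(α−β) + 2d(sin β − sin α) = 68.853488; p = √p² = 8.297800; φ = atan2(cos α − cos β, d − sin α + sin β) = 0.140494 rad; t = (α − φ) mod 2π = 5.750768 rad, q = (φ − β) mod 2π = 1.951370 rad → L = 7.62·(5.750768 + 8.297800 + 1.951370) = 7.62·15.999938 = 121.919529 m
LSR: p² = d² − 2 + 2cos(α−β) + 2d(sin α + sin β) = 52.005039; p = √p² = 7.211452; φ = atan2(−cos α − cos β, d + sin α + sin β) − atan2(−2, p) = 0.178689 rad; t = (φ − α) mod 2π = 0.570613 rad, q = (φ − β) mod 2π = 1.989566 rad → L = 7.62·(0.570613 + 7.211452 + 1.989566) = 7.62·9.771631 = 74.459827 m
RSL: p² = d² − 2 + 2cos(α−β) − 2d(sin α + sin β) = 99.669909; p = √p² = 9.983482; φ = atan2(cos α + cos β, d − sin α − sin β) − atan2(2, p) = -0.130249 rad; t = (α − φ) mod 2π = 6.021510 rad, q = (β − φ) mod 2π = 4.602557 rad → L = 7.62·(6.021510 + 9.983482 + 4.602557) = 7.62·20.607549 = 157.029526 m
RLR: c = (6 − d² + 2cos(α−β) + 2d(sin α − sin β))/8 = -7.606686, |c| > 1 → infeasible
LRL: c = (6 − d² + 2cos(α−β) − 2d(sin α − sin β))/8 = -10.201422, |c| > 1 → infeasible
Shortest: LSR with L = 74.459827 m ≈ 74.4598 m
Convert LSR to answer units (arcs ×180/π): t = 0.570613·180/π = 32.6937°, p = ρ·p = 7.62·7.211452 = 54.9513 m, q = 1.989566·180/π = 113.9937°, L = 74.4598 m.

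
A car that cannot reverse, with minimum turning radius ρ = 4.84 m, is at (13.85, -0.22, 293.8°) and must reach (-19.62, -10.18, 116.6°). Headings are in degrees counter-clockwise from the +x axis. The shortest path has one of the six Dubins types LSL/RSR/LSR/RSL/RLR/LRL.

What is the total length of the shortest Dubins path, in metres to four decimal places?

40.3632 m

Let ψ = atan2(Δy, Δx) = atan2(-9.96, -33.47) = -163.4281° be the start→goal bearing.
Normalize: d = |goal − start| / ρ = 34.920517/4.84 = 7.214983, α = (θ_start − ψ) mod 360° = 97.2281° = 1.696950 rad, β = (θ_goal − ψ) mod 360° = 280.0281° = 4.887411 rad.
Common terms: sin α = 0.992053, cos α = -0.125819, sin β = -0.984723, cos β = 0.174130, cos(α−β) = -0.998806, d² = 52.055977. Work in radians in the unit-radius frame; every candidate has L = ρ·(t + p + q).
LSL: p² = 2 + d² − 2cos(α−β) + 2d(sin α − sin β) = 84.578397; p = √p² = 9.196651; φ = atan2(cos β − cos α, d + sin α − sin β) = 0.032621 rad; t = (φ − α) mod 2π = 4.618857 rad, q = (β − φ) mod 2π = 4.854791 rad → L = 4.84·(4.618857 + 9.196651 + 4.854791) = 4.84·18.670299 = 90.364245 m
RSR: p² = 2 + d² − 2cos(α−β) + 2d(sin β − sin α) = 27.528782; p = √p² = 5.246788; φ = atan2(cos α − cos β, d − sin α + sin β) = -0.057199 rad; t = (α − φ) mod 2π = 1.754149 rad, q = (φ − β) mod 2π = 1.338574 rad → L = 4.84·(1.754149 + 5.246788 + 1.338574) = 4.84·8.339511 = 40.363234 m
LSR: p² = d² − 2 + 2cos(α−β) + 2d(sin α + sin β) = 48.164145; p = √p² = 6.940039; φ = atan2(−cos α − cos β, d + sin α + sin β) − atan2(−2, p) = 0.273891 rad; t = (φ − α) mod 2π = 4.860127 rad, q = (φ − β) mod 2π = 1.669665 rad → L = 4.84·(4.860127 + 6.940039 + 1.669665) = 4.84·13.469831 = 65.193984 m
RSL: p² = d² − 2 + 2cos(α−β) − 2d(sin α + sin β) = 47.952585; p = √p² = 6.924780; φ = atan2(cos α + cos β, d − sin α − sin β) − atan2(2, p) = -0.274464 rad; t = (α − φ) mod 2π = 1.971414 rad, q = (β − φ) mod 2π = 5.161875 rad → L = 4.84·(1.971414 + 6.924780 + 5.161875) = 4.84·14.058069 = 68.041056 m
RLR: c = (6 − d² + 2cos(α−β) + 2d(sin α − sin β))/8 = -2.441098, |c| > 1 → infeasible
LRL: c = (6 − d² + 2cos(α−β) − 2d(sin α − sin β))/8 = -9.572300, |c| > 1 → infeasible
Shortest: RSR with L = 40.363234 m ≈ 40.3632 m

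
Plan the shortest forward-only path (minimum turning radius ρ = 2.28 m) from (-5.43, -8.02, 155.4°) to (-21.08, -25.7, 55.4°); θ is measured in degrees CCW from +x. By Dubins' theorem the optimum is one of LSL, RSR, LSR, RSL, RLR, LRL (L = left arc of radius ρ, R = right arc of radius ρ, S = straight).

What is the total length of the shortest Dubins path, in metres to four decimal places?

31.8483 m

Let ψ = atan2(Δy, Δx) = atan2(-17.68, -15.65) = -131.5146° be the start→goal bearing.
Normalize: d = |goal − start| / ρ = 23.611542/2.28 = 10.355939, α = (θ_start − ψ) mod 360° = 286.9146° = 5.007605 rad, β = (θ_goal − ψ) mod 360° = 186.9146° = 3.262276 rad.
Common terms: sin α = -0.956739, cos α = 0.290947, sin β = -0.120391, cos β = -0.992727, cos(α−β) = -0.173648, d² = 107.245479. Work in radians in the unit-radius frame; every candidate has L = ρ·(t + p + q).
LSL: p² = 2 + d² − 2cos(α−β) + 2d(sin α − sin β) = 92.270423; p = √p² = 9.605749; φ = atan2(cos β − cos α, d + sin α − sin β) = -0.134037 rad; t = (φ − α) mod 2π = 1.141543 rad, q = (β − φ) mod 2π = 3.396313 rad → L = 2.28·(1.141543 + 9.605749 + 3.396313) = 2.28·14.143606 = 32.247421 m
RSR: p² = 2 + d² − 2cos(α−β) + 2d(sin β − sin α) = 126.915128; p = √p² = 11.265661; φ = atan2(cos α − cos β, d − sin α + sin β) = 0.114194 rad; t = (α − φ) mod 2π = 4.893412 rad, q = (φ − β) mod 2π = 3.135103 rad → L = 2.28·(4.893412 + 11.265661 + 3.135103) = 2.28·19.294176 = 43.990721 m
LSR: p² = d² − 2 + 2cos(α−β) + 2d(sin α + sin β) = 82.588801; p = √p² = 9.087838; φ = atan2(−cos α − cos β, d + sin α + sin β) − atan2(−2, p) = 0.292110 rad; t = (φ − α) mod 2π = 1.567690 rad, q = (φ − β) mod 2π = 3.313019 rad → L = 2.28·(1.567690 + 9.087838 + 3.313019) = 2.28·13.968548 = 31.848289 m
RSL: p² = d² − 2 + 2cos(α−β) − 2d(sin α + sin β) = 127.207565; p = √p² = 11.278633; φ = atan2(cos α + cos β, d − sin α − sin β) − atan2(2, p) = -0.236807 rad; t = (α − φ) mod 2π = 5.244412 rad, q = (β − φ) mod 2π = 3.499083 rad → L = 2.28·(5.244412 + 11.278633 + 3.499083) = 2.28·20.022128 = 45.650451 m
RLR: c = (6 − d² + 2cos(α−β) + 2d(sin α − sin β))/8 = -14.864391, |c| > 1 → infeasible
LRL: c = (6 − d² + 2cos(α−β) − 2d(sin α − sin β))/8 = -10.533803, |c| > 1 → infeasible
Shortest: LSR with L = 31.848289 m ≈ 31.8483 m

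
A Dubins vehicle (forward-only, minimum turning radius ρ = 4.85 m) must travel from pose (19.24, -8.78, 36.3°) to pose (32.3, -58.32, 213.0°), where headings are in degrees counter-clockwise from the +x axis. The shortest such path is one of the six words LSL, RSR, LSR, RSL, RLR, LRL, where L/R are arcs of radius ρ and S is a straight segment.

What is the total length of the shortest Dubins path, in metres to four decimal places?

57.7594 m

Let ψ = atan2(Δy, Δx) = atan2(-49.54, 13.06) = -75.2314° be the start→goal bearing.
Normalize: d = |goal − start| / ρ = 51.232560/4.85 = 10.563414, α = (θ_start − ψ) mod 360° = 111.5314° = 1.946590 rad, β = (θ_goal − ψ) mod 360° = 288.2314° = 5.030587 rad.
Common terms: sin α = 0.930217, cos α = -0.367011, sin β = -0.949801, cos β = 0.312855, cos(α−β) = -0.998342, d² = 111.585724. Work in radians in the unit-radius frame; every candidate has L = ρ·(t + p + q).
LSL: p² = 2 + d² − 2cos(α−β) + 2d(sin α − sin β) = 155.301214; p = √p² = 12.461991; φ = atan2(cos β − cos α, d + sin α − sin β) = 0.054582 rad; t = (φ − α) mod 2π = 4.391178 rad, q = (β − φ) mod 2π = 4.976004 rad → L = 4.85·(4.391178 + 12.461991 + 4.976004) = 4.85·21.829173 = 105.871488 m
RSR: p² = 2 + d² − 2cos(α−β) + 2d(sin β − sin α) = 75.863602; p = √p² = 8.709971; φ = atan2(cos α − cos β, d − sin α + sin β) = -0.078136 rad; t = (α − φ) mod 2π = 2.024726 rad, q = (φ − β) mod 2π = 1.174463 rad → L = 4.85·(2.024726 + 8.709971 + 1.174463) = 4.85·11.909160 = 57.759426 m
LSR: p² = d² − 2 + 2cos(α−β) + 2d(sin α + sin β) = 107.175290; p = √p² = 10.352550; φ = atan2(−cos α − cos β, d + sin α + sin β) − atan2(−2, p) = 0.195974 rad; t = (φ − α) mod 2π = 4.532570 rad, q = (φ − β) mod 2π = 1.448573 rad → L = 4.85·(4.532570 + 10.352550 + 1.448573) = 4.85·16.333692 = 79.218408 m
RSL: p² = d² − 2 + 2cos(α−β) − 2d(sin α + sin β) = 108.002792; p = √p² = 10.392439; φ = atan2(cos α + cos β, d − sin α − sin β) − atan2(2, p) = -0.195240 rad; t = (α − φ) mod 2π = 2.141830 rad, q = (β − φ) mod 2π = 5.225827 rad → L = 4.85·(2.141830 + 10.392439 + 5.225827) = 4.85·17.760097 = 86.136469 m
RLR: c = (6 − d² + 2cos(α−β) + 2d(sin α − sin β))/8 = -8.482950, |c| > 1 → infeasible
LRL: c = (6 − d² + 2cos(α−β) − 2d(sin α − sin β))/8 = -18.412652, |c| > 1 → infeasible
Shortest: RSR with L = 57.759426 m ≈ 57.7594 m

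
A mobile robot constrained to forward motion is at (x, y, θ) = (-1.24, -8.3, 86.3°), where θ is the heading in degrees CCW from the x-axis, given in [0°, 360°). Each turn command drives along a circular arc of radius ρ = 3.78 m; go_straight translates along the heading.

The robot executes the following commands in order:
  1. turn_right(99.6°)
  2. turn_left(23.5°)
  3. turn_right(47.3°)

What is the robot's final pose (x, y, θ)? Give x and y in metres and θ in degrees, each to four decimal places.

set_pose: (x, y, θ) = (-1.2400, -8.3000, 86.3000°), ρ = 3.78
turn_right(99.6°): centre at ρ to the right, rotate −99.6° → (3.4017, -4.8653, -13.3000° ≡ 346.7000°)
turn_left(23.5°): centre at ρ to the left, rotate +23.5° → (4.9407, -4.9070, 370.2000° ≡ 10.2000°)
turn_right(47.3°): centre at ρ to the right, rotate −47.3° → (7.8902, -5.6124, -37.1000° ≡ 322.9000°)

(7.8902, -5.6124, 322.9000°)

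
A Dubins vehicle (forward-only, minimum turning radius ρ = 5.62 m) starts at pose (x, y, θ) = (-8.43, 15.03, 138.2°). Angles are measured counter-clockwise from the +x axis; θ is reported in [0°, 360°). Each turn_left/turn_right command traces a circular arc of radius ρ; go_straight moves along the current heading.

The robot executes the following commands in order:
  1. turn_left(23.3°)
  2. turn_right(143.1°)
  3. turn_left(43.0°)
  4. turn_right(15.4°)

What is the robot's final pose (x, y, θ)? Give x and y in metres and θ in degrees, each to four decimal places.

set_pose: (x, y, θ) = (-8.4300, 15.0300, 138.2000°), ρ = 5.62
turn_left(23.3°): centre at ρ to the left, rotate +23.3° → (-10.3927, 16.1700, 161.5000°)
turn_right(143.1°): centre at ρ to the right, rotate −143.1° → (-10.3834, 26.8323, 18.4000°)
turn_left(43.0°): centre at ρ to the left, rotate +43.0° → (-7.2230, 29.4747, 61.4000°)
turn_right(15.4°): centre at ρ to the right, rotate −15.4° → (-6.3315, 30.6884, 46.0000°)

(-6.3315, 30.6884, 46.0000°)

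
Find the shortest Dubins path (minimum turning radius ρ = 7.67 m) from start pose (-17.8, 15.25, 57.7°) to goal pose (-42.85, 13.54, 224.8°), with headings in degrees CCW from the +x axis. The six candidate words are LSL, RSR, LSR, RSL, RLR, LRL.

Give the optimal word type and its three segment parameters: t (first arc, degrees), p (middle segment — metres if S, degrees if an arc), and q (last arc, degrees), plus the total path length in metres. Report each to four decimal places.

LSL: t = 162.8232°, p = 17.3156 m, q = 4.2768°, L = 39.6847 m

Let ψ = atan2(Δy, Δx) = atan2(-1.71, -25.05) = -176.0948° be the start→goal bearing.
Normalize: d = |goal − start| / ρ = 25.108297/7.67 = 3.273572, α = (θ_start − ψ) mod 360° = 233.7948° = 4.080490 rad, β = (θ_goal − ψ) mod 360° = 40.8948° = 0.713750 rad.
Common terms: sin α = -0.806907, cos α = -0.590678, sin β = 0.654673, cos β = 0.755912, cos(α−β) = -0.974761, d² = 10.716274. Work in radians in the unit-radius frame; every candidate has L = ρ·(t + p + q).
LSL: p² = 2 + d² − 2cos(α−β) + 2d(sin α − sin β) = 5.096621; p = √p² = 2.257570; φ = atan2(cos β − cos α, d + sin α − sin β) = 0.639106 rad; t = (φ − α) mod 2π = 2.841801 rad, q = (β − φ) mod 2π = 0.074644 rad → L = 7.67·(2.841801 + 2.257570 + 0.074644) = 7.67·5.174015 = 39.684694 m
RSR: p² = 2 + d² − 2cos(α−β) + 2d(sin β − sin α) = 24.234972; p = √p² = 4.922903; φ = atan2(cos α − cos β, d − sin α + sin β) = -0.277067 rad; t = (α − φ) mod 2π = 4.357557 rad, q = (φ − β) mod 2π = 5.292368 rad → L = 7.67·(4.357557 + 4.922903 + 5.292368) = 7.67·14.572828 = 111.773592 m
LSR: p² = d² − 2 + 2cos(α−β) + 2d(sin α + sin β) = 5.770051; p = √p² = 2.402093; φ = atan2(−cos α − cos β, d + sin α + sin β) − atan2(−2, p) = 0.641422 rad; t = (φ − α) mod 2π = 2.844117 rad, q = (φ − β) mod 2π = 6.210858 rad → L = 7.67·(2.844117 + 2.402093 + 6.210858) = 7.67·11.457068 = 87.875712 m
RSL: p² = d² − 2 + 2cos(α−β) − 2d(sin α + sin β) = 7.763452; p = √p² = 2.786297; φ = atan2(cos α + cos β, d − sin α − sin β) − atan2(2, p) = -0.574377 rad; t = (α − φ) mod 2π = 4.654867 rad, q = (β − φ) mod 2π = 1.288127 rad → L = 7.67·(4.654867 + 2.786297 + 1.288127) = 7.67·8.729290 = 66.953658 m
RLR: c = (6 − d² + 2cos(α−β) + 2d(sin α − sin β))/8 = -2.029371, |c| > 1 → infeasible
LRL: c = (6 − d² + 2cos(α−β) − 2d(sin α − sin β))/8 = 0.362922; p = 2π − arccos c = 5.083791 rad; φ = atan2(cos β − cos α, d + sin α − sin β) = 0.639106 rad; t = (φ − α + p/2) mod 2π = 5.383697 rad, q = (β − α − t + p) mod 2π = 2.616540 rad → L = 7.67·(5.383697 + 5.083791 + 2.616540) = 7.67·13.084028 = 100.354491 m
Shortest: LSL with L = 39.684694 m ≈ 39.6847 m
Convert LSL to answer units (arcs ×180/π): t = 2.841801·180/π = 162.8232°, p = ρ·p = 7.67·2.257570 = 17.3156 m, q = 0.074644·180/π = 4.2768°, L = 39.6847 m.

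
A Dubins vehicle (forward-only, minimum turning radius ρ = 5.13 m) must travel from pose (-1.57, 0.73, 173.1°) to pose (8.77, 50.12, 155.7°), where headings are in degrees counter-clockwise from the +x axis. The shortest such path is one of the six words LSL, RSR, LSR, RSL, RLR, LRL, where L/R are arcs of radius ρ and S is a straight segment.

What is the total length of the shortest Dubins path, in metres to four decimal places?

Let ψ = atan2(Δy, Δx) = atan2(49.39, 10.34) = 78.1757° be the start→goal bearing.
Normalize: d = |goal − start| / ρ = 50.460754/5.13 = 9.836404, α = (θ_start − ψ) mod 360° = 94.9243° = 1.656742 rad, β = (θ_goal − ψ) mod 360° = 77.5243° = 1.353055 rad.
Common terms: sin α = 0.996309, cos α = -0.085840, sin β = 0.976388, cos β = 0.216025, cos(α−β) = 0.954240, d² = 96.754850. Work in radians in the unit-radius frame; every candidate has L = ρ·(t + p + q).
LSL: p² = 2 + d² − 2cos(α−β) + 2d(sin α − sin β) = 97.238273; p = √p² = 9.860947; φ = atan2(cos β − cos α, d + sin α − sin β) = 0.030617 rad; t = (φ − α) mod 2π = 4.657060 rad, q = (β − φ) mod 2π = 1.322438 rad → L = 5.13·(4.657060 + 9.860947 + 1.322438) = 5.13·15.840445 = 81.261482 m
RSR: p² = 2 + d² − 2cos(α−β) + 2d(sin β − sin α) = 96.454465; p = √p² = 9.821123; φ = atan2(cos α − cos β, d − sin α + sin β) = -0.030741 rad; t = (α − φ) mod 2π = 1.687483 rad, q = (φ − β) mod 2π = 4.899389 rad → L = 5.13·(1.687483 + 9.821123 + 4.899389) = 5.13·16.407996 = 84.173019 m
LSR: p² = d² − 2 + 2cos(α−β) + 2d(sin α + sin β) = 135.471816; p = √p² = 11.639236; φ = atan2(−cos α − cos β, d + sin α + sin β) − atan2(−2, p) = 0.159147 rad; t = (φ − α) mod 2π = 4.785590 rad, q = (φ − β) mod 2π = 5.089278 rad → L = 5.13·(4.785590 + 11.639236 + 5.089278) = 5.13·21.514104 = 110.367353 m
RSL: p² = d² − 2 + 2cos(α−β) − 2d(sin α + sin β) = 57.854844; p = √p² = 7.606237; φ = atan2(cos α + cos β, d − sin α − sin β) − atan2(2, p) = -0.240568 rad; t = (α − φ) mod 2π = 1.897310 rad, q = (β − φ) mod 2π = 1.593623 rad → L = 5.13·(1.897310 + 7.606237 + 1.593623) = 5.13·11.097171 = 56.928485 m
RLR: c = (6 − d² + 2cos(α−β) + 2d(sin α − sin β))/8 = -11.056808, |c| > 1 → infeasible
LRL: c = (6 − d² + 2cos(α−β) − 2d(sin α − sin β))/8 = -11.154784, |c| > 1 → infeasible
Shortest: RSL with L = 56.928485 m ≈ 56.9285 m

56.9285 m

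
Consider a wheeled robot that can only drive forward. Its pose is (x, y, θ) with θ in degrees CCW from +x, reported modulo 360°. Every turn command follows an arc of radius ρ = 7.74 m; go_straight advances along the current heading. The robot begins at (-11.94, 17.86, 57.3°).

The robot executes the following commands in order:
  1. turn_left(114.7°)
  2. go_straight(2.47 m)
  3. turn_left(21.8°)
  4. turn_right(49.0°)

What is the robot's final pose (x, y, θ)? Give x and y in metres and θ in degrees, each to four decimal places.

set_pose: (x, y, θ) = (-11.9400, 17.8600, 57.3000°), ρ = 7.74
turn_left(114.7°): centre at ρ to the left, rotate +114.7° → (-17.3761, 29.7061, 172.0000°)
go_straight(2.47): x += 2.47·cos θ, y += 2.47·sin θ → (-19.8221, 30.0499, 172.0000°)
turn_left(21.8°): centre at ρ to the left, rotate +21.8° → (-22.7455, 29.9018, 193.8000°)
turn_right(49.0°): centre at ρ to the right, rotate −49.0° → (-29.0533, 31.0937, 144.8000°)

(-29.0533, 31.0937, 144.8000°)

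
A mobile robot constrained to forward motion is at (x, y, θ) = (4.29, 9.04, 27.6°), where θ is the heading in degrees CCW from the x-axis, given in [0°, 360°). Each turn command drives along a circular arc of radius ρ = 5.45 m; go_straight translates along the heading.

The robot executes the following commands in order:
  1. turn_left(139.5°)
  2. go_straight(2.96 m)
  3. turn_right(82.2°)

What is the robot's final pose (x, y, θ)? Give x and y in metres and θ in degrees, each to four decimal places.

(-4.1153, 25.6400, 84.9000°)

set_pose: (x, y, θ) = (4.2900, 9.0400, 27.6000°), ρ = 5.45
turn_left(139.5°): centre at ρ to the left, rotate +139.5° → (2.9817, 19.1823, 167.1000°)
go_straight(2.96): x += 2.96·cos θ, y += 2.96·sin θ → (0.0965, 19.8431, 167.1000°)
turn_right(82.2°): centre at ρ to the right, rotate −82.2° → (-4.1153, 25.6400, 84.9000°)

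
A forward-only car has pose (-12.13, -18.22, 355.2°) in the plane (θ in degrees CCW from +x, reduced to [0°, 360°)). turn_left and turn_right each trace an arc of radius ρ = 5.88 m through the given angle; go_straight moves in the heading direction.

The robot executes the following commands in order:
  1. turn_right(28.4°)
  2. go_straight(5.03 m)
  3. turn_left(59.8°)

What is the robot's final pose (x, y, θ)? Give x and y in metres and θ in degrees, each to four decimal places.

(0.6591, -22.2509, 26.6000°)

set_pose: (x, y, θ) = (-12.1300, -18.2200, 355.2000°), ρ = 5.88
turn_right(28.4°): centre at ρ to the right, rotate −28.4° → (-9.4024, -19.1592, 326.8000°)
go_straight(5.03): x += 5.03·cos θ, y += 5.03·sin θ → (-5.1934, -21.9134, 326.8000°)
turn_left(59.8°): centre at ρ to the left, rotate +59.8° → (0.6591, -22.2509, 386.6000° ≡ 26.6000°)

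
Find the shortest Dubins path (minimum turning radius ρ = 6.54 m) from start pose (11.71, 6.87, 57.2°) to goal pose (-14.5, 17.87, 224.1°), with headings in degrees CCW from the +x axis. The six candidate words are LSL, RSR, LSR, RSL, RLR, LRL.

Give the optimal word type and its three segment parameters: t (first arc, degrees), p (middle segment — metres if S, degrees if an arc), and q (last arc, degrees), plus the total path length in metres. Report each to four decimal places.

Let ψ = atan2(Δy, Δx) = atan2(11.00, -26.21) = 157.2328° be the start→goal bearing.
Normalize: d = |goal − start| / ρ = 28.424709/6.54 = 4.346286, α = (θ_start − ψ) mod 360° = 259.9672° = 4.537283 rad, β = (θ_goal − ψ) mod 360° = 66.8672° = 1.167052 rad.
Common terms: sin α = -0.984708, cos α = -0.174212, sin β = 0.919597, cos β = 0.392864, cos(α−β) = -0.973976, d² = 18.890201. Work in radians in the unit-radius frame; every candidate has L = ρ·(t + p + q).
LSL: p² = 2 + d² − 2cos(α−β) + 2d(sin α − sin β) = 6.284848; p = √p² = 2.506960; φ = atan2(cos β − cos α, d + sin α − sin β) = 0.228176 rad; t = (φ − α) mod 2π = 1.974078 rad, q = (β − φ) mod 2π = 0.938876 rad → L = 6.54·(1.974078 + 2.506960 + 0.938876) = 6.54·5.419914 = 35.446241 m
RSR: p² = 2 + d² − 2cos(α−β) + 2d(sin β − sin α) = 39.391457; p = √p² = 6.276261; φ = atan2(cos α − cos β, d − sin α + sin β) = -0.090476 rad; t = (α − φ) mod 2π = 4.627759 rad, q = (φ − β) mod 2π = 5.025657 rad → L = 6.54·(4.627759 + 6.276261 + 5.025657) = 6.54·15.929677 = 104.180091 m
LSR: p² = d² − 2 + 2cos(α−β) + 2d(sin α + sin β) = 14.376262; p = √p² = 3.791604; φ = atan2(−cos α − cos β, d + sin α + sin β) − atan2(−2, p) = 0.434362 rad; t = (φ − α) mod 2π = 2.180264 rad, q = (φ − β) mod 2π = 5.550495 rad → L = 6.54·(2.180264 + 3.791604 + 5.550495) = 6.54·11.522363 = 75.356253 m
RSL: p² = d² − 2 + 2cos(α−β) − 2d(sin α + sin β) = 15.508236; p = √p² = 3.938050; φ = atan2(cos α + cos β, d − sin α − sin β) − atan2(2, p) = -0.420396 rad; t = (α − φ) mod 2π = 4.957679 rad, q = (β − φ) mod 2π = 1.587448 rad → L = 6.54·(4.957679 + 3.938050 + 1.587448) = 6.54·10.483176 = 68.559972 m
RLR: c = (6 − d² + 2cos(α−β) + 2d(sin α − sin β))/8 = -3.923932, |c| > 1 → infeasible
LRL: c = (6 − d² + 2cos(α−β) − 2d(sin α − sin β))/8 = 0.214394; p = 2π − arccos c = 4.928460 rad; φ = atan2(cos β − cos α, d + sin α − sin β) = 0.228176 rad; t = (φ − α + p/2) mod 2π = 4.438308 rad, q = (β − α − t + p) mod 2π = 3.403107 rad → L = 6.54·(4.438308 + 4.928460 + 3.403107) = 6.54·12.769875 = 83.514983 m
Shortest: LSL with L = 35.446241 m ≈ 35.4462 m
Convert LSL to answer units (arcs ×180/π): t = 1.974078·180/π = 113.1063°, p = ρ·p = 6.54·2.506960 = 16.3955 m, q = 0.938876·180/π = 53.7937°, L = 35.4462 m.

LSL: t = 113.1063°, p = 16.3955 m, q = 53.7937°, L = 35.4462 m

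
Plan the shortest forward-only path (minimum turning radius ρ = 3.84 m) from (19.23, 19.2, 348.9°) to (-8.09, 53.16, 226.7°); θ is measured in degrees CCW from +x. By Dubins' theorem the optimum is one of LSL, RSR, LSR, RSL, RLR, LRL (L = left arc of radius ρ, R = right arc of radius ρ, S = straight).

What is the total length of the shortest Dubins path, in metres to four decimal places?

Let ψ = atan2(Δy, Δx) = atan2(33.96, -27.32) = 128.8158° be the start→goal bearing.
Normalize: d = |goal − start| / ρ = 43.585135/3.84 = 11.350296, α = (θ_start − ψ) mod 360° = 220.0842° = 3.841193 rad, β = (θ_goal − ψ) mod 360° = 97.8842° = 1.708401 rad.
Common terms: sin α = -0.643912, cos α = -0.765099, sin β = 0.990547, cos β = -0.137171, cos(α−β) = -0.532876, d² = 128.829210. Work in radians in the unit-radius frame; every candidate has L = ρ·(t + p + q).
LSL: p² = 2 + d² − 2cos(α−β) + 2d(sin α − sin β) = 94.791764; p = √p² = 9.736106; φ = atan2(cos β − cos α, d + sin α − sin β) = 0.064540 rad; t = (φ − α) mod 2π = 2.506532 rad, q = (β − φ) mod 2π = 1.643861 rad → L = 3.84·(2.506532 + 9.736106 + 1.643861) = 3.84·13.886499 = 53.324157 m
RSR: p² = 2 + d² − 2cos(α−β) + 2d(sin β − sin α) = 168.998161; p = √p² = 12.999929; φ = atan2(cos α − cos β, d − sin α + sin β) = -0.048321 rad; t = (α − φ) mod 2π = 3.889515 rad, q = (φ − β) mod 2π = 4.526463 rad → L = 3.84·(3.889515 + 12.999929 + 4.526463) = 3.84·21.415907 = 82.237083 m
LSR: p² = d² − 2 + 2cos(α−β) + 2d(sin α + sin β) = 133.632283; p = √p² = 11.559943; φ = atan2(−cos α − cos β, d + sin α + sin β) − atan2(−2, p) = 0.248300 rad; t = (φ − α) mod 2π = 2.690292 rad, q = (φ − β) mod 2π = 4.823085 rad → L = 3.84·(2.690292 + 11.559943 + 4.823085) = 3.84·19.073320 = 73.241549 m
RSL: p² = d² − 2 + 2cos(α−β) − 2d(sin α + sin β) = 117.894632; p = √p² = 10.857929; φ = atan2(cos α + cos β, d − sin α − sin β) − atan2(2, p) = -0.263970 rad; t = (α − φ) mod 2π = 4.105163 rad, q = (β − φ) mod 2π = 1.972371 rad → L = 3.84·(4.105163 + 10.857929 + 1.972371) = 3.84·16.935463 = 65.032178 m
RLR: c = (6 − d² + 2cos(α−β) + 2d(sin α − sin β))/8 = -20.124770, |c| > 1 → infeasible
LRL: c = (6 − d² + 2cos(α−β) − 2d(sin α − sin β))/8 = -10.848970, |c| > 1 → infeasible
Shortest: LSL with L = 53.324157 m ≈ 53.3242 m

53.3242 m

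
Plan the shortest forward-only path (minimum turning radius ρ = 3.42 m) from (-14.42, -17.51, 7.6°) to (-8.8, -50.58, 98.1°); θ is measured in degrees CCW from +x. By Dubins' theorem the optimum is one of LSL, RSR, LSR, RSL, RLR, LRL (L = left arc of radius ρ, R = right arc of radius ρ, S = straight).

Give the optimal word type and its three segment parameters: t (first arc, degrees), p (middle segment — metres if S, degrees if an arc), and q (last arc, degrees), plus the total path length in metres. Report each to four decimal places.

RSR: t = 81.2721°, p = 30.4253 m, q = 188.2279°, L = 46.5118 m

Let ψ = atan2(Δy, Δx) = atan2(-33.07, 5.62) = -80.3552° be the start→goal bearing.
Normalize: d = |goal − start| / ρ = 33.544140/3.42 = 9.808228, α = (θ_start − ψ) mod 360° = 87.9552° = 1.535107 rad, β = (θ_goal − ψ) mod 360° = 178.4552° = 3.114630 rad.
Common terms: sin α = 0.999363, cos α = 0.035682, sin β = 0.026959, cos β = -0.999637, cos(α−β) = -0.008727, d² = 96.201335. Work in radians in the unit-radius frame; every candidate has L = ρ·(t + p + q).
LSL: p² = 2 + d² − 2cos(α−β) + 2d(sin α − sin β) = 117.293905; p = √p² = 10.830231; φ = atan2(cos β − cos α, d + sin α − sin β) = -0.095741 rad; t = (φ − α) mod 2π = 4.652337 rad, q = (β − φ) mod 2π = 3.210371 rad → L = 3.42·(4.652337 + 10.830231 + 3.210371) = 3.42·18.692939 = 63.929853 m
RSR: p² = 2 + d² − 2cos(α−β) + 2d(sin β − sin α) = 79.143672; p = √p² = 8.896273; φ = atan2(cos α − cos β, d − sin α + sin β) = 0.116641 rad; t = (α − φ) mod 2π = 1.418466 rad, q = (φ − β) mod 2π = 3.285196 rad → L = 3.42·(1.418466 + 8.896273 + 3.285196) = 3.42·13.599935 = 46.511779 m
LSR: p² = d² − 2 + 2cos(α−β) + 2d(sin α + sin β) = 114.316694; p = √p² = 10.691899; φ = atan2(−cos α − cos β, d + sin α + sin β) − atan2(−2, p) = 0.273657 rad; t = (φ − α) mod 2π = 5.021736 rad, q = (φ − β) mod 2π = 3.442213 rad → L = 3.42·(5.021736 + 10.691899 + 3.442213) = 3.42·19.155847 = 65.512995 m
RSL: p² = d² − 2 + 2cos(α−β) − 2d(sin α + sin β) = 74.051071; p = √p² = 8.605293; φ = atan2(cos α + cos β, d − sin α − sin β) − atan2(2, p) = -0.337689 rad; t = (α − φ) mod 2π = 1.872796 rad, q = (β − φ) mod 2π = 3.452319 rad → L = 3.42·(1.872796 + 8.605293 + 3.452319) = 3.42·13.930409 = 47.641998 m
RLR: c = (6 − d² + 2cos(α−β) + 2d(sin α − sin β))/8 = -8.892959, |c| > 1 → infeasible
LRL: c = (6 − d² + 2cos(α−β) − 2d(sin α − sin β))/8 = -13.661738, |c| > 1 → infeasible
Shortest: RSR with L = 46.511779 m ≈ 46.5118 m
Convert RSR to answer units (arcs ×180/π): t = 1.418466·180/π = 81.2721°, p = ρ·p = 3.42·8.896273 = 30.4253 m, q = 3.285196·180/π = 188.2279°, L = 46.5118 m.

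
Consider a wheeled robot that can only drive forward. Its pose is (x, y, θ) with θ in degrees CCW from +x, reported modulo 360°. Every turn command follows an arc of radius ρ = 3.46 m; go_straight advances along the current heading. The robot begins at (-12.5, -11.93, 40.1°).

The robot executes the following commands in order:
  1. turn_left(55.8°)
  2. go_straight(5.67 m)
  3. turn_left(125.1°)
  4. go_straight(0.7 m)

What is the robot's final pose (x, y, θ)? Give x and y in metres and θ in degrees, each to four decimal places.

set_pose: (x, y, θ) = (-12.5000, -11.9300, 40.1000°), ρ = 3.46
turn_left(55.8°): centre at ρ to the left, rotate +55.8° → (-11.2870, -8.9277, 95.9000°)
go_straight(5.67): x += 5.67·cos θ, y += 5.67·sin θ → (-11.8698, -3.2877, 95.9000°)
turn_left(125.1°): centre at ρ to the left, rotate +125.1° → (-17.5815, -1.0321, 221.0000°)
go_straight(0.7): x += 0.7·cos θ, y += 0.7·sin θ → (-18.1098, -1.4914, 221.0000°)

(-18.1098, -1.4914, 221.0000°)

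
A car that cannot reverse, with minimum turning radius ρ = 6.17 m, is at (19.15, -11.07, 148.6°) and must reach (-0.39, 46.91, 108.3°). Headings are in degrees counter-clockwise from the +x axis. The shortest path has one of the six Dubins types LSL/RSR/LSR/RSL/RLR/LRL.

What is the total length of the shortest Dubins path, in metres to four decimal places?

Let ψ = atan2(Δy, Δx) = atan2(57.98, -19.54) = 108.6245° be the start→goal bearing.
Normalize: d = |goal − start| / ρ = 61.184083/6.17 = 9.916383, α = (θ_start − ψ) mod 360° = 39.9755° = 0.697705 rad, β = (θ_goal − ψ) mod 360° = 359.6755° = 6.277522 rad.
Common terms: sin α = 0.642460, cos α = 0.766319, sin β = -0.005663, cos β = 0.999984, cos(α−β) = 0.762668, d² = 98.334651. Work in radians in the unit-radius frame; every candidate has L = ρ·(t + p + q).
LSL: p² = 2 + d² − 2cos(α−β) + 2d(sin α − sin β) = 111.663395; p = √p² = 10.567090; φ = atan2(cos β − cos α, d + sin α − sin β) = 0.022114 rad; t = (φ − α) mod 2π = 5.607595 rad, q = (β − φ) mod 2π = 6.255408 rad → L = 6.17·(5.607595 + 10.567090 + 6.255408) = 6.17·22.430093 = 138.393674 m
RSR: p² = 2 + d² − 2cos(α−β) + 2d(sin β − sin α) = 85.955234; p = √p² = 9.271205; φ = atan2(cos α − cos β, d − sin α + sin β) = -0.025206 rad; t = (α − φ) mod 2π = 0.722911 rad, q = (φ − β) mod 2π = 6.263642 rad → L = 6.17·(0.722911 + 9.271205 + 6.263642) = 6.17·16.257758 = 100.310364 m
LSR: p² = d² − 2 + 2cos(α−β) + 2d(sin α + sin β) = 110.489439; p = √p² = 10.511396; φ = atan2(−cos α − cos β, d + sin α + sin β) − atan2(−2, p) = 0.022188 rad; t = (φ − α) mod 2π = 5.607668 rad, q = (φ − β) mod 2π = 0.027851 rad → L = 6.17·(5.607668 + 10.511396 + 0.027851) = 6.17·16.146915 = 99.626465 m
RSL: p² = d² − 2 + 2cos(α−β) − 2d(sin α + sin β) = 85.230537; p = √p² = 9.232039; φ = atan2(cos α + cos β, d − sin α − sin β) − atan2(2, p) = -0.025247 rad; t = (α − φ) mod 2π = 0.722952 rad, q = (β − φ) mod 2π = 0.019584 rad → L = 6.17·(0.722952 + 9.232039 + 0.019584) = 6.17·9.974575 = 61.543126 m
RLR: c = (6 − d² + 2cos(α−β) + 2d(sin α − sin β))/8 = -9.744404, |c| > 1 → infeasible
LRL: c = (6 − d² + 2cos(α−β) − 2d(sin α − sin β))/8 = -12.957924, |c| > 1 → infeasible
Shortest: RSL with L = 61.543126 m ≈ 61.5431 m

61.5431 m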